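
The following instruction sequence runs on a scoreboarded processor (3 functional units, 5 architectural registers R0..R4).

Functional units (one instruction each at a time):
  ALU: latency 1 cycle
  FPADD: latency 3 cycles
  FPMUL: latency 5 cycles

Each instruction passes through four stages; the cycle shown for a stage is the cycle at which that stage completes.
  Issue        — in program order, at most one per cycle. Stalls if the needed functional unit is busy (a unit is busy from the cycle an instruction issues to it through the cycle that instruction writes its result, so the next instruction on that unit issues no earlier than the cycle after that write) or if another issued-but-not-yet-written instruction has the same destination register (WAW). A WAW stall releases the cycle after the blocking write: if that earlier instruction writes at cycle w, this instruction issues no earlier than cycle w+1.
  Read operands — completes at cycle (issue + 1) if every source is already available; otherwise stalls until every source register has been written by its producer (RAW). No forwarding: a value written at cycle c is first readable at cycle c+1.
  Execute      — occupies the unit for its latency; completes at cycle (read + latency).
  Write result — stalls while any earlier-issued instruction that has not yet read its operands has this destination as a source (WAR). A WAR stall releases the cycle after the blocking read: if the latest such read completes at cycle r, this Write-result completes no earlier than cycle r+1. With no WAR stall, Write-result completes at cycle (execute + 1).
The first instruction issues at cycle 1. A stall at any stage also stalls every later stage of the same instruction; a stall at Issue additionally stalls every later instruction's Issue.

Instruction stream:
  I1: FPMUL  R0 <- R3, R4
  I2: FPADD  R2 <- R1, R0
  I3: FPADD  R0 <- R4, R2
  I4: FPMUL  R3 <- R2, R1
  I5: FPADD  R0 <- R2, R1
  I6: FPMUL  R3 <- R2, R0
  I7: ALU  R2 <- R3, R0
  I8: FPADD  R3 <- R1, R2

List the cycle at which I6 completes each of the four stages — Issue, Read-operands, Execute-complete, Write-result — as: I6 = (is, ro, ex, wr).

I6 = (23, 26, 31, 32)

[1] I1 dispatched to FPMUL
[2] I1 operands ready | I2 dispatched to FPADD
[7] I1 complete
[8] R0←I1
[9] I2 operands ready
[12] I2 complete
[13] R2←I2
[14] I3 dispatched to FPADD
[15] I3 operands ready | I4 dispatched to FPMUL
[16] I4 operands ready
[18] I3 complete
[19] R0←I3
[20] I5 dispatched to FPADD
[21] I4 complete | I5 operands ready
[22] R3←I4
[23] I6 dispatched to FPMUL
[24] I5 complete | I7 dispatched to ALU
[25] R0←I5
[26] I6 operands ready
[31] I6 complete
[32] R3←I6
[33] I7 operands ready | I8 dispatched to FPADD
[34] I7 complete
[35] R2←I7
[36] I8 operands ready
[39] I8 complete
[40] R3←I8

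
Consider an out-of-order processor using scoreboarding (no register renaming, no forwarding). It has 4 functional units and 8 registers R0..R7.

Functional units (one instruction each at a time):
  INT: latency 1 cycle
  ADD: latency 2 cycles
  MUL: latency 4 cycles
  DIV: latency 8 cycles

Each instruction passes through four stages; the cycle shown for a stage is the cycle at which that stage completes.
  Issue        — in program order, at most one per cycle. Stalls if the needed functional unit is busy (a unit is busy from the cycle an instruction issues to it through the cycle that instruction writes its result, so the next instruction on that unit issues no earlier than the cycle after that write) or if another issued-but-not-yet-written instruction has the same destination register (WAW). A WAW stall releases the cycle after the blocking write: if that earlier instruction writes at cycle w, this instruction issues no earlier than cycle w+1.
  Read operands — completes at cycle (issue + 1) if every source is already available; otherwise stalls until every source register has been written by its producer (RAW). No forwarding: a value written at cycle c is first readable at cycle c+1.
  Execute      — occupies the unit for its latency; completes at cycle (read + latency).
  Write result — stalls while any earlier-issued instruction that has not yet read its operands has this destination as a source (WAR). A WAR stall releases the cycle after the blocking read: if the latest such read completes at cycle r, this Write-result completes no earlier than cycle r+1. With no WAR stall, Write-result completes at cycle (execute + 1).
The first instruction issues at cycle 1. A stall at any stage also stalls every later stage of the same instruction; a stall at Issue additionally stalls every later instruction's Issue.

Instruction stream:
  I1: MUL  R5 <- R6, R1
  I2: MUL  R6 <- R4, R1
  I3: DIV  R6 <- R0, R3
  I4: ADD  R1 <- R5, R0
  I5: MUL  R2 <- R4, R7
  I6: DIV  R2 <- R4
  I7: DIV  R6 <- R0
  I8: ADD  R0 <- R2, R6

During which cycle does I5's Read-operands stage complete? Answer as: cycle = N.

c1: I1 dispatched to MUL
c2: I1 operands ready
c6: I1 complete
c7: R5←I1
c8: I2 dispatched to MUL
c9: I2 operands ready
c13: I2 complete
c14: R6←I2
c15: I3 dispatched to DIV
c16: I3 operands ready; I4 dispatched to ADD
c17: I4 operands ready; I5 dispatched to MUL
c18: I5 operands ready
c19: I4 complete
c20: R1←I4
c22: I5 complete
c23: R2←I5
c24: I3 complete
c25: R6←I3
c26: I6 dispatched to DIV
c27: I6 operands ready
c35: I6 complete
c36: R2←I6
c37: I7 dispatched to DIV
c38: I7 operands ready; I8 dispatched to ADD
c46: I7 complete
c47: R6←I7
c48: I8 operands ready
c50: I8 complete
c51: R0←I8

cycle = 18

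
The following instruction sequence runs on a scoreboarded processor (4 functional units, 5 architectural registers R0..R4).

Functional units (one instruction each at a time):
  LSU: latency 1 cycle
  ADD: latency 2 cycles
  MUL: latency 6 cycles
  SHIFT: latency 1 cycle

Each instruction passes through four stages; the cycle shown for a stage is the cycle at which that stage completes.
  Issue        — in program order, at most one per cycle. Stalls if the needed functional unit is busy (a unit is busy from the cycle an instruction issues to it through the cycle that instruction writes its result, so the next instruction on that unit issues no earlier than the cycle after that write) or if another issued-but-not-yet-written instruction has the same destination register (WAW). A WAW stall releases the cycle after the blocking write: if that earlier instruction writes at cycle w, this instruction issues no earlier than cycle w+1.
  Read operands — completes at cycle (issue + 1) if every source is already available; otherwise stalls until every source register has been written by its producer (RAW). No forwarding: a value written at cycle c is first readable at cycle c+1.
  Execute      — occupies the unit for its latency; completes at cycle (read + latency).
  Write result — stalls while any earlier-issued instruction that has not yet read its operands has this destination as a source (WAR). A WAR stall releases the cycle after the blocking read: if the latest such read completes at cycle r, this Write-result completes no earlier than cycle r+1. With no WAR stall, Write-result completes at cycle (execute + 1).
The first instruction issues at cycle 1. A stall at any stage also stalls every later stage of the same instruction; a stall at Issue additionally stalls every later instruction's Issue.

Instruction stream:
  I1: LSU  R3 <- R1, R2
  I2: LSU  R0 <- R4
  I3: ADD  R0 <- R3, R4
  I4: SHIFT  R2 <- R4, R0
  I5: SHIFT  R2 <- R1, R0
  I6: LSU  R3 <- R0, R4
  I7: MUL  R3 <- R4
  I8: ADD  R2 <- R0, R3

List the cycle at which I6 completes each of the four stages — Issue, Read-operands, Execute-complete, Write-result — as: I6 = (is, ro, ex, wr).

I1: IS=1 RO=2 EX=3 WR=4
I2: IS=5 RO=6 EX=7 WR=8  [struct: LSU busy until I1 writes@4]
I3: IS=9 RO=10 EX=12 WR=13  [WAW R0: wait I2 write@8]
I4: IS=10 RO=14 EX=15 WR=16  [RAW R0: wait I3 write@13]
I5: IS=17 RO=18 EX=19 WR=20  [struct: SHIFT busy until I4 writes@16]
I6: IS=18 RO=19 EX=20 WR=21
I7: IS=22 RO=23 EX=29 WR=30  [WAW R3: wait I6 write@21]
I8: IS=23 RO=31 EX=33 WR=34  [RAW R3: wait I7 write@30]

I6 = (18, 19, 20, 21)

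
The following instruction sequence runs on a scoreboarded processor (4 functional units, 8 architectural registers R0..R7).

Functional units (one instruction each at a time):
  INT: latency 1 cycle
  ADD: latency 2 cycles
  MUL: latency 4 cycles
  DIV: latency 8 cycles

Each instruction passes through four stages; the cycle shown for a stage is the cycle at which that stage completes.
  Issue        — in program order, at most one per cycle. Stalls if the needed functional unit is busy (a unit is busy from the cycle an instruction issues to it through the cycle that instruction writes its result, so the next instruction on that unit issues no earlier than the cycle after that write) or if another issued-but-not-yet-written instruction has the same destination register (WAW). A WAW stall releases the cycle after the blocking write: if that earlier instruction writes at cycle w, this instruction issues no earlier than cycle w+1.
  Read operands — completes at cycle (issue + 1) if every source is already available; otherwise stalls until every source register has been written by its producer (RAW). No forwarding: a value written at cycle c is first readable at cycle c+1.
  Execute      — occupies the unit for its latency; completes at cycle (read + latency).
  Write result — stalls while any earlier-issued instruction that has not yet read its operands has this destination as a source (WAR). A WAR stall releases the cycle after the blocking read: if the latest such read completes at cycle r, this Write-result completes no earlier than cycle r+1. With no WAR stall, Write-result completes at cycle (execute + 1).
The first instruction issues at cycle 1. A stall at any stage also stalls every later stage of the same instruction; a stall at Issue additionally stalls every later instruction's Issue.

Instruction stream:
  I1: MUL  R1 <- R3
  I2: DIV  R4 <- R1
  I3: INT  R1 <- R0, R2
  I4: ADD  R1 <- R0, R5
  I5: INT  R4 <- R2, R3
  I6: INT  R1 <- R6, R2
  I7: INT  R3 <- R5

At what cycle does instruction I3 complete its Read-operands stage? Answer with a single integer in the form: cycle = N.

I1  is:1  ro:2  ex:6  wr:7
I2  is:2  ro:8  ex:16  wr:17  — RAW R1: wait I1 write@7
I3  is:8  ro:9  ex:10  wr:11  — WAW R1: wait I1 write@7
I4  is:12  ro:13  ex:15  wr:16  — WAW R1: wait I3 write@11
I5  is:18  ro:19  ex:20  wr:21  — WAW R4: wait I2 write@17
I6  is:22  ro:23  ex:24  wr:25  — struct: INT busy until I5 writes@21
I7  is:26  ro:27  ex:28  wr:29  — struct: INT busy until I6 writes@25

cycle = 9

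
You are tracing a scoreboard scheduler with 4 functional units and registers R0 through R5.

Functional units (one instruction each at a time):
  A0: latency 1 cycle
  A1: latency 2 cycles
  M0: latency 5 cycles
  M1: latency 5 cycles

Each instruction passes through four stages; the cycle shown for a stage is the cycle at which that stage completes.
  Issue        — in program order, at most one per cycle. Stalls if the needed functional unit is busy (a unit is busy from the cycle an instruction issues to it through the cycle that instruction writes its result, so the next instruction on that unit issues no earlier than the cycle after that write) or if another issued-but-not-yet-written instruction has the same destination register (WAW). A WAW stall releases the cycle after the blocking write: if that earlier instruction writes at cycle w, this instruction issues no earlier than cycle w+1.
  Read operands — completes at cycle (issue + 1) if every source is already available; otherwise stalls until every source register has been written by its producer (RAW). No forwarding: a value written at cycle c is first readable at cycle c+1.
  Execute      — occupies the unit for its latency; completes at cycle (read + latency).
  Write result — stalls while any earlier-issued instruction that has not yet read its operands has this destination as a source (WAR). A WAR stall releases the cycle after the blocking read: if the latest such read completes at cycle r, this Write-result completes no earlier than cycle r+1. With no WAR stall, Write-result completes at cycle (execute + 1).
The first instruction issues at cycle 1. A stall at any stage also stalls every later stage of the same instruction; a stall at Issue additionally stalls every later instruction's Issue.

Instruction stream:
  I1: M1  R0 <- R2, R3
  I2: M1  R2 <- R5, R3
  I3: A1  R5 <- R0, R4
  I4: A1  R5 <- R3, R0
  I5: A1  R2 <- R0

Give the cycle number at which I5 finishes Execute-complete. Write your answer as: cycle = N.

cycle = 23

t=1  I1 issues→M1
t=2  I1 reads
t=7  I1 exec-done
t=8  I1 writes R0
t=9  I2 issues→M1
t=10  I2 reads, I3 issues→A1
t=11  I3 reads
t=13  I3 exec-done
t=14  I3 writes R5
t=15  I2 exec-done, I4 issues→A1
t=16  I2 writes R2, I4 reads
t=18  I4 exec-done
t=19  I4 writes R5
t=20  I5 issues→A1
t=21  I5 reads
t=23  I5 exec-done
t=24  I5 writes R2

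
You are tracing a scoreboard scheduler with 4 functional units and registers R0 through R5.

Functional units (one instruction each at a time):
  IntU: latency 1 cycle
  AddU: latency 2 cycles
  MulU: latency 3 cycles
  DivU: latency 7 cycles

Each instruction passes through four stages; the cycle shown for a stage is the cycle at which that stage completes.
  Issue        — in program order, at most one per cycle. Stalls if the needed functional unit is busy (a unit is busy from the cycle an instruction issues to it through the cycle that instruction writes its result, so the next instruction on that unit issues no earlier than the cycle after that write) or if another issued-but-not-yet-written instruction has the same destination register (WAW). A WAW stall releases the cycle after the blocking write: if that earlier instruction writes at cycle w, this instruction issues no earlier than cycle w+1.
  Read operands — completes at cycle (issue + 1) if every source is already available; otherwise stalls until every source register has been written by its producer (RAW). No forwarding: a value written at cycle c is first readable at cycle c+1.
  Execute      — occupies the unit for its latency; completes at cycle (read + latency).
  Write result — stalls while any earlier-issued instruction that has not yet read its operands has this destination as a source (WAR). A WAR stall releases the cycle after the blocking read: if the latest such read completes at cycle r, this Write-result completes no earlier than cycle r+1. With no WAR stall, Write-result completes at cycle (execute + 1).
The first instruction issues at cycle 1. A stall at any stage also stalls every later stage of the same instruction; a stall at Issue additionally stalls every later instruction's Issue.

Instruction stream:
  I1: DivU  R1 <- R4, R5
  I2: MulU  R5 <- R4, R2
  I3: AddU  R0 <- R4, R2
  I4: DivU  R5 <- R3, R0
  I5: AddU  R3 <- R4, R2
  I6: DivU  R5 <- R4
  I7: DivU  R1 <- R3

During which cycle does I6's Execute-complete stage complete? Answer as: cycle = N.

cycle = 29

  I1 | 1 | 2 | 9 | 10
  I2 | 2 | 3 | 6 | 7
  I3 | 3 | 4 | 6 | 7
  I4 | 11 | 12 | 19 | 20   struct: DivU busy until I1 writes@10
  I5 | 12 | 13 | 15 | 16
  I6 | 21 | 22 | 29 | 30   struct: DivU busy until I4 writes@20
  I7 | 31 | 32 | 39 | 40   struct: DivU busy until I6 writes@30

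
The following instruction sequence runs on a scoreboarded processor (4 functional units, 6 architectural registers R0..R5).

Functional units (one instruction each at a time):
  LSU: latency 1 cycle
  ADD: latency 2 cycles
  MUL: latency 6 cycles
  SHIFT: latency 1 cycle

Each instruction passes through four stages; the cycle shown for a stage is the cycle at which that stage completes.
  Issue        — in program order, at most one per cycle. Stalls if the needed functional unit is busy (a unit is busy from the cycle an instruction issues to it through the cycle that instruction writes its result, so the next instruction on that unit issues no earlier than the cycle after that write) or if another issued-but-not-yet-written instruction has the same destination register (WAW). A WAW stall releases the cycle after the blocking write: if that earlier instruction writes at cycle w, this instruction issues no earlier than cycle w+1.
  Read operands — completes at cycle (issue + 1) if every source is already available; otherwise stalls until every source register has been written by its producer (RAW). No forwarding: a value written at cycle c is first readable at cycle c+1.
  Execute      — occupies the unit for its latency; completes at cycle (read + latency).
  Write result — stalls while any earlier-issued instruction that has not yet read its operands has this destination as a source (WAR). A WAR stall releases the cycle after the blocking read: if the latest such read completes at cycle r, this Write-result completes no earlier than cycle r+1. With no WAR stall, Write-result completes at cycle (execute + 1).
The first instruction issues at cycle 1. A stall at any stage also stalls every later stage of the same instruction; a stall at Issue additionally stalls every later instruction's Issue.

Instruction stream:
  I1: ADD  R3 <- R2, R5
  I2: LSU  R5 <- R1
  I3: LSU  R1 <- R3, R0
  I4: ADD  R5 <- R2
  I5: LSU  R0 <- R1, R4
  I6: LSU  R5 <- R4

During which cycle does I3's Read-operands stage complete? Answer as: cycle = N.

[1] issue I1 (ADD)
[2] I1 read-ops, issue I2 (LSU)
[3] I2 read-ops
[4] I1 finished on ADD, I2 finished on LSU
[5] I1→R3, I2→R5
[6] issue I3 (LSU)
[7] I3 read-ops, issue I4 (ADD)
[8] I3 finished on LSU, I4 read-ops
[9] I3→R1
[10] I4 finished on ADD, issue I5 (LSU)
[11] I4→R5, I5 read-ops
[12] I5 finished on LSU
[13] I5→R0
[14] issue I6 (LSU)
[15] I6 read-ops
[16] I6 finished on LSU
[17] I6→R5

cycle = 7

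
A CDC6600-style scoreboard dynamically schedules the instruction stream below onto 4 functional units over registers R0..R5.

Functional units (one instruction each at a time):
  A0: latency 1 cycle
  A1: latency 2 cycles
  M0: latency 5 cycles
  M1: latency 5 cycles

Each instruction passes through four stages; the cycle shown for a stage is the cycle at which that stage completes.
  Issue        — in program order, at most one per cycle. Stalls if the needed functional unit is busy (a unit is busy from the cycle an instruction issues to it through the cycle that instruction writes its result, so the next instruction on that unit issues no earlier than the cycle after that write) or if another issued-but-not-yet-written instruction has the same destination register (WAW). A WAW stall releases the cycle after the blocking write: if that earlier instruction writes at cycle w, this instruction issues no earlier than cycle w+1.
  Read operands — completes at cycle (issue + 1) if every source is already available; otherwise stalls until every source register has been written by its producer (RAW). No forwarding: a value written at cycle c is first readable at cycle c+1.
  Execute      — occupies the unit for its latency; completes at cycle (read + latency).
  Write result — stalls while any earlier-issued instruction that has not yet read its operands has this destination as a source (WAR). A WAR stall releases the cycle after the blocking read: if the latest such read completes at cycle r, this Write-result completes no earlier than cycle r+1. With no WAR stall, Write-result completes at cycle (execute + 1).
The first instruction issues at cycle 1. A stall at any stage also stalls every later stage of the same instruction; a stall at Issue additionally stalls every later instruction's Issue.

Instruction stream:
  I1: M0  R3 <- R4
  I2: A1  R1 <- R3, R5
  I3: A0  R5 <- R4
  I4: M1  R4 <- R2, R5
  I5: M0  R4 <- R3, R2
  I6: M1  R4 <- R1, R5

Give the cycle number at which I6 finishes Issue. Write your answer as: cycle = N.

cycle = 26

cycle 1: issue I1 (M0)
cycle 2: I1 read-ops · issue I2 (A1)
cycle 3: issue I3 (A0)
cycle 4: I3 read-ops · issue I4 (M1)
cycle 5: I3 finished on A0
cycle 7: I1 finished on M0
cycle 8: I1→R3
cycle 9: I2 read-ops
cycle 10: I3→R5
cycle 11: I2 finished on A1 · I4 read-ops
cycle 12: I2→R1
cycle 16: I4 finished on M1
cycle 17: I4→R4
cycle 18: issue I5 (M0)
cycle 19: I5 read-ops
cycle 24: I5 finished on M0
cycle 25: I5→R4
cycle 26: issue I6 (M1)
cycle 27: I6 read-ops
cycle 32: I6 finished on M1
cycle 33: I6→R4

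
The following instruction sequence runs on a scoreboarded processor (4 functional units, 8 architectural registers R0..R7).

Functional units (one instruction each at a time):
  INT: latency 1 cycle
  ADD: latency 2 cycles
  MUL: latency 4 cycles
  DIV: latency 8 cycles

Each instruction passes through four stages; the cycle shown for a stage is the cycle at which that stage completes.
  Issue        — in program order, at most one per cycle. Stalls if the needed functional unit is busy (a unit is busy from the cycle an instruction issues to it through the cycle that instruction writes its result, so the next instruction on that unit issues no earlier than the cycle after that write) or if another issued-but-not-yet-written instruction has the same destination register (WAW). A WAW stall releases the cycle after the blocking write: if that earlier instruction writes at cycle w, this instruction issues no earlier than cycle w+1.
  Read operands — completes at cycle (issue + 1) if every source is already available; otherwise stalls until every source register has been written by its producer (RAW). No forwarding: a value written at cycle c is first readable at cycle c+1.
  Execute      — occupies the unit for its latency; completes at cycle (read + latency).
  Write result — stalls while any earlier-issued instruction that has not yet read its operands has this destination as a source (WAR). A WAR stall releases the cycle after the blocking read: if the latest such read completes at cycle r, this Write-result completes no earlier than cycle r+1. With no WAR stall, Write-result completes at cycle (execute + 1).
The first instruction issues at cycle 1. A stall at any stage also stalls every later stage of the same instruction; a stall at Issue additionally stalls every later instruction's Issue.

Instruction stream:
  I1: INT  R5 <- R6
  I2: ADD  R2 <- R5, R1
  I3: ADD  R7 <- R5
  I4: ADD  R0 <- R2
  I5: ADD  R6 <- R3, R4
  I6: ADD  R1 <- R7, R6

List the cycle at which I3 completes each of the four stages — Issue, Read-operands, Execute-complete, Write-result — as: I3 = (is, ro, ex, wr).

I3 = (9, 10, 12, 13)

1) issue 1, read 2, done 3, write 4
2) issue 2, read 5, done 7, write 8  <RAW R5: wait I1 write@4>
3) issue 9, read 10, done 12, write 13  <struct: ADD busy until I2 writes@8>
4) issue 14, read 15, done 17, write 18  <struct: ADD busy until I3 writes@13>
5) issue 19, read 20, done 22, write 23  <struct: ADD busy until I4 writes@18>
6) issue 24, read 25, done 27, write 28  <struct: ADD busy until I5 writes@23>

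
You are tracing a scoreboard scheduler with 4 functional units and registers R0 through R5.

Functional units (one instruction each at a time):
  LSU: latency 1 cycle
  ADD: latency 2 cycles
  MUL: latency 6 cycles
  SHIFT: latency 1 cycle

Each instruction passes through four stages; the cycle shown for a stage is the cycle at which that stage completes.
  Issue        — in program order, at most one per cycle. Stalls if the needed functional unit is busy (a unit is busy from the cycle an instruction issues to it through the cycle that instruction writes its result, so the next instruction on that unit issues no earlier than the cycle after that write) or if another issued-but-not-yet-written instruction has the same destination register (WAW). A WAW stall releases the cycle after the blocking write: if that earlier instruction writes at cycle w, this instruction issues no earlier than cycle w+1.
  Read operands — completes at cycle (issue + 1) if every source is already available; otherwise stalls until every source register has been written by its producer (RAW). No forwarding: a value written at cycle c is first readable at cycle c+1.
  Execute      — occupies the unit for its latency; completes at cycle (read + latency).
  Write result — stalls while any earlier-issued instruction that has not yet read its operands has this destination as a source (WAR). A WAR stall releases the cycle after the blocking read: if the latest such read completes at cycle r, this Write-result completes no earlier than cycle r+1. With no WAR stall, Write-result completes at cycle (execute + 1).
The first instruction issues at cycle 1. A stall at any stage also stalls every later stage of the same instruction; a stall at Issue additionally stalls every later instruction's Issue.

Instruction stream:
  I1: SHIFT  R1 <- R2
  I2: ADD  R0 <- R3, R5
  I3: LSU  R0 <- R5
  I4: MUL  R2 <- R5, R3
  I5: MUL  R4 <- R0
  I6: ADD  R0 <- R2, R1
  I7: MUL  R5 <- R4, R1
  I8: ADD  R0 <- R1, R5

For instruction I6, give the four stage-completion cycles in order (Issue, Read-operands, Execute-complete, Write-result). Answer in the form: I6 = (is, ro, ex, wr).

t=1  I1 issues→SHIFT
t=2  I1 reads | I2 issues→ADD
t=3  I1 exec-done | I2 reads
t=4  I1 writes R1
t=5  I2 exec-done
t=6  I2 writes R0
t=7  I3 issues→LSU
t=8  I3 reads | I4 issues→MUL
t=9  I3 exec-done | I4 reads
t=10  I3 writes R0
t=15  I4 exec-done
t=16  I4 writes R2
t=17  I5 issues→MUL
t=18  I5 reads | I6 issues→ADD
t=19  I6 reads
t=21  I6 exec-done
t=22  I6 writes R0
t=24  I5 exec-done
t=25  I5 writes R4
t=26  I7 issues→MUL
t=27  I7 reads | I8 issues→ADD
t=33  I7 exec-done
t=34  I7 writes R5
t=35  I8 reads
t=37  I8 exec-done
t=38  I8 writes R0

I6 = (18, 19, 21, 22)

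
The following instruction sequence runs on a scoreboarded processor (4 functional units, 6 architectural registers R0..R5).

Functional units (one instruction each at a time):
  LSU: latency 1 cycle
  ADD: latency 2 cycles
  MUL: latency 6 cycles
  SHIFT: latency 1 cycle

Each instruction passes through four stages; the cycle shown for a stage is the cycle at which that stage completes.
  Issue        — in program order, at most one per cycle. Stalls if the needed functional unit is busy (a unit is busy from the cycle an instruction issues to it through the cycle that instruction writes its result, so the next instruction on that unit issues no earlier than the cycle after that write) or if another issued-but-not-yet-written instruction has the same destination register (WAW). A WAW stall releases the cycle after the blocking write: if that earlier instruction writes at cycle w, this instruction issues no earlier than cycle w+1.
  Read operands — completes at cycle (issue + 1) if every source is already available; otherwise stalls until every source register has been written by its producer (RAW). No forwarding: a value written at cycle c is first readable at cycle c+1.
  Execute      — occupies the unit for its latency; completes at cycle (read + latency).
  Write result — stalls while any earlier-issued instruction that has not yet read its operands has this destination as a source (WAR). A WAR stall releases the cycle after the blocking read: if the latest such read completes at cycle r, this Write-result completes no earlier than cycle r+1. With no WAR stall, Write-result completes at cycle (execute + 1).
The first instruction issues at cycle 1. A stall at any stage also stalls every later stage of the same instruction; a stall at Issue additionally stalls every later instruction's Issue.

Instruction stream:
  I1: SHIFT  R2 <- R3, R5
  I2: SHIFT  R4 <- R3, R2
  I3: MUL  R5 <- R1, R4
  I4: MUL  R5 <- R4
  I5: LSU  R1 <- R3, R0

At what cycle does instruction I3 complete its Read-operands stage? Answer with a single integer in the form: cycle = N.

cycle = 9

1) issue 1, read 2, done 3, write 4
2) issue 5, read 6, done 7, write 8  <struct: SHIFT busy until I1 writes@4>
3) issue 6, read 9, done 15, write 16  <RAW R4: wait I2 write@8>
4) issue 17, read 18, done 24, write 25  <struct: MUL busy until I3 writes@16>
5) issue 18, read 19, done 20, write 21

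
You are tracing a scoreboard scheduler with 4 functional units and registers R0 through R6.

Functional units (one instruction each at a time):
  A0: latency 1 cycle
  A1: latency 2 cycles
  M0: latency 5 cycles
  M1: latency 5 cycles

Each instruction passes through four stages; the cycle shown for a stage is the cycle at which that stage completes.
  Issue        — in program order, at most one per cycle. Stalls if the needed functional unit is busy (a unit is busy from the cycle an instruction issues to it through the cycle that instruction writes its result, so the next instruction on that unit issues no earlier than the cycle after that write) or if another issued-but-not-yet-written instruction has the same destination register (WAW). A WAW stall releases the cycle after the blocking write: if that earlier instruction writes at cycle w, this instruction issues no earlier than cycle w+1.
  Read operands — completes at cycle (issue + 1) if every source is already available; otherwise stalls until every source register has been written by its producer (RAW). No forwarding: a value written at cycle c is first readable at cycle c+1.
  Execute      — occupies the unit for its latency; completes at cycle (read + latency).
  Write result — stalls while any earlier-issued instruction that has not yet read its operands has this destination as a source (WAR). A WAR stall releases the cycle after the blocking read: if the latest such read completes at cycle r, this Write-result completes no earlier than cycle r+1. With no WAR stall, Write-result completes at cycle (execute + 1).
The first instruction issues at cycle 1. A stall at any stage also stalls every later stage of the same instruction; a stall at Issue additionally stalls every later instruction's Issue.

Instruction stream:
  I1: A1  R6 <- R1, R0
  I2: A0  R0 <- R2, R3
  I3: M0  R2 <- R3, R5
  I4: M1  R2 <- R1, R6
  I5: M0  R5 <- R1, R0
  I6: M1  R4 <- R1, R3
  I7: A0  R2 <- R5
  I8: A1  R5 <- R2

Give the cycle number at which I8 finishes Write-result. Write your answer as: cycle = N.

c1: I1 issues→A1
c2: I1 reads · I2 issues→A0
c3: I2 reads · I3 issues→M0
c4: I1 exec-done · I2 exec-done · I3 reads
c5: I1 writes R6 · I2 writes R0
c9: I3 exec-done
c10: I3 writes R2
c11: I4 issues→M1
c12: I4 reads · I5 issues→M0
c13: I5 reads
c17: I4 exec-done
c18: I4 writes R2 · I5 exec-done
c19: I5 writes R5 · I6 issues→M1
c20: I6 reads · I7 issues→A0
c21: I7 reads · I8 issues→A1
c22: I7 exec-done
c23: I7 writes R2
c24: I8 reads
c25: I6 exec-done
c26: I6 writes R4 · I8 exec-done
c27: I8 writes R5

cycle = 27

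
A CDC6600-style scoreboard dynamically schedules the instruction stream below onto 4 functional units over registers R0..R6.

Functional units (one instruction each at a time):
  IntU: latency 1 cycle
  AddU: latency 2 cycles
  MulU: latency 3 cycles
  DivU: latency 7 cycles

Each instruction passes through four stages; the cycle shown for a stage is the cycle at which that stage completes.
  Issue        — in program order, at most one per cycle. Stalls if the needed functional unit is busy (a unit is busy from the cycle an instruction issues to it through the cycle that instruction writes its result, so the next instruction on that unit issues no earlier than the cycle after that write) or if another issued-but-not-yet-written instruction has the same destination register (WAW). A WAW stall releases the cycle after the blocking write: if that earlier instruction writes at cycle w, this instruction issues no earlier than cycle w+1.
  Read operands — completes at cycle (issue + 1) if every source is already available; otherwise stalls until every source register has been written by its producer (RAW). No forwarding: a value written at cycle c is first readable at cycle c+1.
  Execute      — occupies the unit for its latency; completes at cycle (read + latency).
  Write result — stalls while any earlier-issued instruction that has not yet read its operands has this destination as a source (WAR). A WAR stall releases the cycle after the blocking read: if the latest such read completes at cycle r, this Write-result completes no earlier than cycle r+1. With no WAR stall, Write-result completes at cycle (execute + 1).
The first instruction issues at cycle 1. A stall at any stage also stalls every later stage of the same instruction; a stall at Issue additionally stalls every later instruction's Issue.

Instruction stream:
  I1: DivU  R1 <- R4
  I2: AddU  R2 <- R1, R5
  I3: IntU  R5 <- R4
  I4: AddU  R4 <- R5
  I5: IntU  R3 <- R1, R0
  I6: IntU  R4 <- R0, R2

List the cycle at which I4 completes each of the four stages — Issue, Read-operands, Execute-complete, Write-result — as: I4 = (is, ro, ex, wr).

cycle 1: I1 issues→DivU
cycle 2: I1 reads; I2 issues→AddU
cycle 3: I3 issues→IntU
cycle 4: I3 reads
cycle 5: I3 exec-done
cycle 9: I1 exec-done
cycle 10: I1 writes R1
cycle 11: I2 reads
cycle 12: I3 writes R5
cycle 13: I2 exec-done
cycle 14: I2 writes R2
cycle 15: I4 issues→AddU
cycle 16: I4 reads; I5 issues→IntU
cycle 17: I5 reads
cycle 18: I4 exec-done; I5 exec-done
cycle 19: I4 writes R4; I5 writes R3
cycle 20: I6 issues→IntU
cycle 21: I6 reads
cycle 22: I6 exec-done
cycle 23: I6 writes R4

I4 = (15, 16, 18, 19)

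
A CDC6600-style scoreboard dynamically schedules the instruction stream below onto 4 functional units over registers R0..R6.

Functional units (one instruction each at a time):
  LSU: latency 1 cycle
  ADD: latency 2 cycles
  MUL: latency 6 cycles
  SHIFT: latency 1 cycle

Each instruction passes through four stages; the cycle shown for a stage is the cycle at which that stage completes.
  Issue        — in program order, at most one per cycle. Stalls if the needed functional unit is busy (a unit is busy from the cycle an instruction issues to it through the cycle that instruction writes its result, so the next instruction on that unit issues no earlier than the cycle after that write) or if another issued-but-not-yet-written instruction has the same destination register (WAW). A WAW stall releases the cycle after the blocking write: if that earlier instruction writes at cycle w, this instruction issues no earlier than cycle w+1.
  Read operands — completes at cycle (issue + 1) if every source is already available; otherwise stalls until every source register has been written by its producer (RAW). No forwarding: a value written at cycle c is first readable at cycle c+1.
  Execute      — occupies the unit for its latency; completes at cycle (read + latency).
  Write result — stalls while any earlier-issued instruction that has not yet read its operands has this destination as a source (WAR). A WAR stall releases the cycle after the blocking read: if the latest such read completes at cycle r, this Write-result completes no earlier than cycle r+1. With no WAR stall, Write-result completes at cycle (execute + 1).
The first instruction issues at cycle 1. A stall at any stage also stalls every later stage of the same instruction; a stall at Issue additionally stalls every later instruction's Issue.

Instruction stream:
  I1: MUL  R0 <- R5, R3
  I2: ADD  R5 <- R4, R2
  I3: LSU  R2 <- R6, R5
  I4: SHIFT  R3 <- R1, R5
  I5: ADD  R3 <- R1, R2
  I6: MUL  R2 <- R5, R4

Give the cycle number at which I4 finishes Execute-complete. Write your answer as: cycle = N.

cycle = 8

I1  is:1  ro:2  ex:8  wr:9
I2  is:2  ro:3  ex:5  wr:6
I3  is:3  ro:7  ex:8  wr:9  — RAW R5: wait I2 write@6
I4  is:4  ro:7  ex:8  wr:9  — RAW R5: wait I2 write@6
I5  is:10  ro:11  ex:13  wr:14  — WAW R3: wait I4 write@9
I6  is:11  ro:12  ex:18  wr:19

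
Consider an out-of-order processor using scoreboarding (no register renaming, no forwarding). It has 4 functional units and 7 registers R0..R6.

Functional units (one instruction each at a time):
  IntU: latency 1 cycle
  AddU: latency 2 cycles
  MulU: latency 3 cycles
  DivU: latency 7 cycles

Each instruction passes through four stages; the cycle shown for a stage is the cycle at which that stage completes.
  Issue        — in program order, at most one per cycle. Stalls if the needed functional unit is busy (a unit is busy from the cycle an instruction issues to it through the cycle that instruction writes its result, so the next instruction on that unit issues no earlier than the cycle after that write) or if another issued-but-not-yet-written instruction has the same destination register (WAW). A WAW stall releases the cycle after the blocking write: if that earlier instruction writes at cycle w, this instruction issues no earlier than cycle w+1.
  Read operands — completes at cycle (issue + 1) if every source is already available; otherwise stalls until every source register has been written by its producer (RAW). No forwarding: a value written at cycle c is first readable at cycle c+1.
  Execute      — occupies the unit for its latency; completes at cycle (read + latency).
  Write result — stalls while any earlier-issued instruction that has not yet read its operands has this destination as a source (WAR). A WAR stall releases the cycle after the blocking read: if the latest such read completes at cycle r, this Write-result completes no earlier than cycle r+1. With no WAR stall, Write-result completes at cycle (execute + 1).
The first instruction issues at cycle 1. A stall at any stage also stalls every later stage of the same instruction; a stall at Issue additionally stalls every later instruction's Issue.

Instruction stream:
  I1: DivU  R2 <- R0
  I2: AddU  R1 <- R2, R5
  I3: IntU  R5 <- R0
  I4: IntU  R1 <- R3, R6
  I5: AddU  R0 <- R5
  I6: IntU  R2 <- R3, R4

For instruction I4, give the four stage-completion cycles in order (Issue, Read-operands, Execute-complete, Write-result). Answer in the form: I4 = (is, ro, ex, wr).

I4 = (15, 16, 17, 18)

cycle 1: I1 dispatched to DivU
cycle 2: I1 operands ready · I2 dispatched to AddU
cycle 3: I3 dispatched to IntU
cycle 4: I3 operands ready
cycle 5: I3 complete
cycle 9: I1 complete
cycle 10: R2←I1
cycle 11: I2 operands ready
cycle 12: R5←I3
cycle 13: I2 complete
cycle 14: R1←I2
cycle 15: I4 dispatched to IntU
cycle 16: I4 operands ready · I5 dispatched to AddU
cycle 17: I4 complete · I5 operands ready
cycle 18: R1←I4
cycle 19: I5 complete · I6 dispatched to IntU
cycle 20: R0←I5 · I6 operands ready
cycle 21: I6 complete
cycle 22: R2←I6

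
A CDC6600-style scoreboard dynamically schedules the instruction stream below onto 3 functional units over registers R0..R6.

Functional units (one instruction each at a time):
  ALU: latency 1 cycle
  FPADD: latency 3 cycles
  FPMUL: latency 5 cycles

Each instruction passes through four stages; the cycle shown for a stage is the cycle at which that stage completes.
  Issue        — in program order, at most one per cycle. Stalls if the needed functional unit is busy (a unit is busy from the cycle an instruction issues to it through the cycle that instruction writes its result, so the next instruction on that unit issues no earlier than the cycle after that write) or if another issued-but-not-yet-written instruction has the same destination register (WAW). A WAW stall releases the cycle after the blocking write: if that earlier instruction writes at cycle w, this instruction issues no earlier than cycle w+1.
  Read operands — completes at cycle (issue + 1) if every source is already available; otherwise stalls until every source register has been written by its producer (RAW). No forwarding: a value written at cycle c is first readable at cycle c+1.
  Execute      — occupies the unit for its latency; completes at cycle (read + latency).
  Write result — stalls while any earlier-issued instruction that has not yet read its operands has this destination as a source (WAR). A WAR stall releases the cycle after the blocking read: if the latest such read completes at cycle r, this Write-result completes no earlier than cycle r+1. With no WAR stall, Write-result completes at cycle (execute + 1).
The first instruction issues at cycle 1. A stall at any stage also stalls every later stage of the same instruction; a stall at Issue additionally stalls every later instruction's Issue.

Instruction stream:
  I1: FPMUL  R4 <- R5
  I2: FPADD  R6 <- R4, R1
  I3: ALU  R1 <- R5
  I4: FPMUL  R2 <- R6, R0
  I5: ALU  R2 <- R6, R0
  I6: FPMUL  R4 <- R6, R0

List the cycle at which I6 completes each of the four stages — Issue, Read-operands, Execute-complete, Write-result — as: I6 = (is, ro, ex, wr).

I6 = (22, 23, 28, 29)

I1: IS=1 RO=2 EX=7 WR=8
I2: IS=2 RO=9 EX=12 WR=13  [RAW R4: wait I1 write@8]
I3: IS=3 RO=4 EX=5 WR=10  [WAR R1: wait I2 read@9]
I4: IS=9 RO=14 EX=19 WR=20  [struct: FPMUL busy until I1 writes@8; RAW R6: wait I2 write@13]
I5: IS=21 RO=22 EX=23 WR=24  [WAW R2: wait I4 write@20]
I6: IS=22 RO=23 EX=28 WR=29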